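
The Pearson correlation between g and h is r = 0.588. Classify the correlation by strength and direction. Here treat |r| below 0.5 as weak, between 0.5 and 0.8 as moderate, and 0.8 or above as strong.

moderate positive

r = 0.588 > 0 so the relationship is positive.
|r| = 0.588, which falls in the moderate range.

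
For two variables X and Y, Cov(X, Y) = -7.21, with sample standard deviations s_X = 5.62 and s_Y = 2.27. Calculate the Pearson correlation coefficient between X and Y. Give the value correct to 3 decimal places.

-0.565

r = Cov(X,Y) / (s_X · s_Y) = -7.21 / (5.62 × 2.27)
  = -7.21 / 12.7574 ≈ -0.565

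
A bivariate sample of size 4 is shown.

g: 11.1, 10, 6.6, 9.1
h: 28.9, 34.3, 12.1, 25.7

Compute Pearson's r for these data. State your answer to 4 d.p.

n = 4, Σg = 36.8, Σh = 101, Σg² = 349.58, Σh² = 2818.6, Σgh = 977.52
nΣgh − ΣgΣh = 3910.08 − 3716.8 = 193.28
nΣg² − (Σg)² = 1398.32 − 1354.24 = 44.08; nΣh² − (Σh)² = 11274.4 − 10201 = 1073.4
r = 193.28 / √(44.08 × 1073.4) = 193.28 / 217.5212 ≈ 0.8886

0.8886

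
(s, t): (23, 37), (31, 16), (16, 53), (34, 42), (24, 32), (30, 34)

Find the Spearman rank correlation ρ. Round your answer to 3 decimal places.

Rank s: 2, 5, 1, 6, 3, 4
Rank t: 4, 1, 6, 5, 2, 3
d = rank(s) − rank(t): -2, 4, -5, 1, 1, 1; Σd² = 48
ρ = 1 − 6Σd² / [n(n²−1)] = 1 − 6×48 / (6×35) = 1 − 288/210 ≈ -0.371

-0.371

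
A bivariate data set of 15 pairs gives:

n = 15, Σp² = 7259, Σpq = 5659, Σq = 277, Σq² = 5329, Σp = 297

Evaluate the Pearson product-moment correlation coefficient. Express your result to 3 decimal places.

r = (nΣpq − ΣpΣq) / √[(nΣp² − (Σp)²)(nΣq² − (Σq)²)]
Numerator: 15×5659 − 297×277 = 2616
Denominator: √[(108885 − 88209)(79935 − 76729)] = √[20676 × 3206] = 8141.6986
r = 2616 / 8141.6986 ≈ 0.321

0.321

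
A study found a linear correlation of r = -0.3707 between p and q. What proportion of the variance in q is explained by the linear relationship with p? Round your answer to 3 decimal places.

r² = (-0.3707)² = 0.137

0.137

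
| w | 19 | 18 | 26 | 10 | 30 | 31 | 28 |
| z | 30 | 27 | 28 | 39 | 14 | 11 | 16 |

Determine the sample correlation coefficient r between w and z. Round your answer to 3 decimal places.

-0.928

n = 7, Σw = 162, Σz = 165, Σw² = 4106, Σz² = 4507, Σwz = 3383
nΣwz − ΣwΣz = 23681 − 26730 = -3049
nΣw² − (Σw)² = 28742 − 26244 = 2498; nΣz² − (Σz)² = 31549 − 27225 = 4324
r = -3049 / √(2498 × 4324) = -3049 / 3286.5410 ≈ -0.928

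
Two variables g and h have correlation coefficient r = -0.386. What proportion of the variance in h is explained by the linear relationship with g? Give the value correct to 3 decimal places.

0.149

r² = (-0.386)² = 0.149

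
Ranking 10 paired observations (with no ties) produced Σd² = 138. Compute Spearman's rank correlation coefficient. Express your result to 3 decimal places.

0.164

ρ = 1 − 6Σd² / [n(n²−1)] = 1 − 6×138 / (10×99)
  = 1 − 828/990 = 1 − 0.8364 ≈ 0.164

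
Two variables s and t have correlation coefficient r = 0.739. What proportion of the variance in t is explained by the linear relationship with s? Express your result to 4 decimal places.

r² = (0.739)² = 0.5461

0.5461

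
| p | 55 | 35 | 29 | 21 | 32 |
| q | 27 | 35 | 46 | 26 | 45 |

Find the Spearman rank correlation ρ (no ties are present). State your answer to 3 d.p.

Rank p: 5, 4, 2, 1, 3
Rank q: 2, 3, 5, 1, 4
d = rank(p) − rank(q): 3, 1, -3, 0, -1; Σd² = 20
ρ = 1 − 6Σd² / [n(n²−1)] = 1 − 6×20 / (5×24) = 1 − 120/120 ≈ 0.000

0.000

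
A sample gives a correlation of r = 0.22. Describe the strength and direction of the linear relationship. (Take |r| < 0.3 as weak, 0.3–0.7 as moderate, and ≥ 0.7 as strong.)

r = 0.22 > 0 so the relationship is positive.
|r| = 0.22, which falls in the weak range.

weak positive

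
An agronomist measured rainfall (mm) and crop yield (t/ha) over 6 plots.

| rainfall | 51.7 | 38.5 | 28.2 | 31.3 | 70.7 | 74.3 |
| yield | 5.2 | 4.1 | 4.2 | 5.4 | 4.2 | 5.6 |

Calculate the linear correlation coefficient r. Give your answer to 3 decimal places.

n = 6, Σx = 294.7, Σy = 28.7, Σx² = 16449.05, Σy² = 139.65, Σxy = 1427.17
nΣxy − ΣxΣy = 8563.02 − 8457.89 = 105.13
nΣx² − (Σx)² = 98694.3 − 86848.09 = 11846.21; nΣy² − (Σy)² = 837.9 − 823.69 = 14.21
r = 105.13 / √(11846.21 × 14.21) = 105.13 / 410.2861 ≈ 0.256

0.256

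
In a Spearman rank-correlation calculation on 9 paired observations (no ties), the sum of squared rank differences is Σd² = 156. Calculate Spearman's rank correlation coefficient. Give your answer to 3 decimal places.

-0.300

ρ = 1 − 6Σd² / [n(n²−1)] = 1 − 6×156 / (9×80)
  = 1 − 936/720 = 1 − 1.3000 ≈ -0.300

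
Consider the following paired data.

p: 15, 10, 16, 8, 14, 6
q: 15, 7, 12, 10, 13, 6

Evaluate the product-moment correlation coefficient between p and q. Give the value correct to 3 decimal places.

n = 6, Σp = 69, Σq = 63, Σp² = 877, Σq² = 723, Σpq = 785
nΣpq − ΣpΣq = 4710 − 4347 = 363
nΣp² − (Σp)² = 5262 − 4761 = 501; nΣq² − (Σq)² = 4338 − 3969 = 369
r = 363 / √(501 × 369) = 363 / 429.9640 ≈ 0.844

0.844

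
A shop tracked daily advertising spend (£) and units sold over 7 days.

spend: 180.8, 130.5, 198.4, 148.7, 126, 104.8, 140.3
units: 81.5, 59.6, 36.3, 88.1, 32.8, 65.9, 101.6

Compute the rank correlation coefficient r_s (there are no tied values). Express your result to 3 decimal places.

Rank spend: 6, 3, 7, 5, 2, 1, 4
Rank units: 5, 3, 2, 6, 1, 4, 7
d = rank(spend) − rank(units): 1, 0, 5, -1, 1, -3, -3; Σd² = 46
ρ = 1 − 6Σd² / [n(n²−1)] = 1 − 6×46 / (7×48) = 1 − 276/336 ≈ 0.179

0.179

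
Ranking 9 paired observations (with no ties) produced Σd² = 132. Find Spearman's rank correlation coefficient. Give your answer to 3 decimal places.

-0.100

ρ = 1 − 6Σd² / [n(n²−1)] = 1 − 6×132 / (9×80)
  = 1 − 792/720 = 1 − 1.1000 ≈ -0.100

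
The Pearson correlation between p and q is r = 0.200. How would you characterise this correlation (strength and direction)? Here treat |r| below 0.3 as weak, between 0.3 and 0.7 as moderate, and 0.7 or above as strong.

r = 0.200 > 0 so the relationship is positive.
|r| = 0.200, which falls in the weak range.

weak positive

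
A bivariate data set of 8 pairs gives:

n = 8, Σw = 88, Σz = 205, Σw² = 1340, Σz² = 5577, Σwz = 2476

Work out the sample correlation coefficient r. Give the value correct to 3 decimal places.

r = (nΣwz − ΣwΣz) / √[(nΣw² − (Σw)²)(nΣz² − (Σz)²)]
Numerator: 8×2476 − 88×205 = 1768
Denominator: √[(10720 − 7744)(44616 − 42025)] = √[2976 × 2591] = 2776.8356
r = 1768 / 2776.8356 ≈ 0.637

0.637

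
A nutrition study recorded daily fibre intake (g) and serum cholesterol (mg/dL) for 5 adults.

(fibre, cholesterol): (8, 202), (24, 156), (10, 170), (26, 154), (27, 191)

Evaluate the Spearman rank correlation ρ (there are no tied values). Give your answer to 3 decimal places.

-0.400

Rank fibre: 1, 3, 2, 4, 5
Rank cholesterol: 5, 2, 3, 1, 4
d = rank(fibre) − rank(cholesterol): -4, 1, -1, 3, 1; Σd² = 28
ρ = 1 − 6Σd² / [n(n²−1)] = 1 − 6×28 / (5×24) = 1 − 168/120 ≈ -0.400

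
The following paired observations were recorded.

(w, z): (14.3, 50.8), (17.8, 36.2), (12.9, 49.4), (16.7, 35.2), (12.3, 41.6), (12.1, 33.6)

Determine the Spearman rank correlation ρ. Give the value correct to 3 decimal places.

Rank w: 4, 6, 3, 5, 2, 1
Rank z: 6, 3, 5, 2, 4, 1
d = rank(w) − rank(z): -2, 3, -2, 3, -2, 0; Σd² = 30
ρ = 1 − 6Σd² / [n(n²−1)] = 1 − 6×30 / (6×35) = 1 − 180/210 ≈ 0.143

0.143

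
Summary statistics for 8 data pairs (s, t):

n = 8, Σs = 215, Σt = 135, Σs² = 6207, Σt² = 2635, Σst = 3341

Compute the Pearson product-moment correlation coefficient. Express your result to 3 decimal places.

r = (nΣst − ΣsΣt) / √[(nΣs² − (Σs)²)(nΣt² − (Σt)²)]
Numerator: 8×3341 − 215×135 = -2297
Denominator: √[(49656 − 46225)(21080 − 18225)] = √[3431 × 2855] = 3129.7771
r = -2297 / 3129.7771 ≈ -0.734

-0.734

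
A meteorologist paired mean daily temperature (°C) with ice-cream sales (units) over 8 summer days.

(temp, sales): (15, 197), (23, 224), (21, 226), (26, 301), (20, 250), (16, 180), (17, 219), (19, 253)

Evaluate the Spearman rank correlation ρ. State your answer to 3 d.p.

Rank temp: 1, 7, 6, 8, 5, 2, 3, 4
Rank sales: 2, 4, 5, 8, 6, 1, 3, 7
d = rank(temp) − rank(sales): -1, 3, 1, 0, -1, 1, 0, -3; Σd² = 22
ρ = 1 − 6Σd² / [n(n²−1)] = 1 − 6×22 / (8×63) = 1 − 132/504 ≈ 0.738

0.738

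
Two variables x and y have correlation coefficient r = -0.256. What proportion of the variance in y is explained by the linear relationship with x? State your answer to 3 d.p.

0.066

r² = (-0.256)² = 0.066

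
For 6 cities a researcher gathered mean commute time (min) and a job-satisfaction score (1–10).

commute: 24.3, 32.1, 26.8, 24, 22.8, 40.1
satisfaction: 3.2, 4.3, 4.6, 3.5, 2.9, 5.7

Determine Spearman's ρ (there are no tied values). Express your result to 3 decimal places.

Rank commute: 3, 5, 4, 2, 1, 6
Rank satisfaction: 2, 4, 5, 3, 1, 6
d = rank(commute) − rank(satisfaction): 1, 1, -1, -1, 0, 0; Σd² = 4
ρ = 1 − 6Σd² / [n(n²−1)] = 1 − 6×4 / (6×35) = 1 − 24/210 ≈ 0.886

0.886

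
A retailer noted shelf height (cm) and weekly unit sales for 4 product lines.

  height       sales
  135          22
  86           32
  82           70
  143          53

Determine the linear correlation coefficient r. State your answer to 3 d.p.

-0.337

n = 4, Σx = 446, Σy = 177, Σx² = 52794, Σy² = 9217, Σxy = 19041
nΣxy − ΣxΣy = 76164 − 78942 = -2778
nΣx² − (Σx)² = 211176 − 198916 = 12260; nΣy² − (Σy)² = 36868 − 31329 = 5539
r = -2778 / √(12260 × 5539) = -2778 / 8240.6395 ≈ -0.337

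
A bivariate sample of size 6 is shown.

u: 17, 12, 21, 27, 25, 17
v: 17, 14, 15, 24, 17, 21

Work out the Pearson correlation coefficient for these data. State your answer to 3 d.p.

0.565

n = 6, Σu = 119, Σv = 108, Σu² = 2517, Σv² = 2016, Σuv = 2202
nΣuv − ΣuΣv = 13212 − 12852 = 360
nΣu² − (Σu)² = 15102 − 14161 = 941; nΣv² − (Σv)² = 12096 − 11664 = 432
r = 360 / √(941 × 432) = 360 / 637.5829 ≈ 0.565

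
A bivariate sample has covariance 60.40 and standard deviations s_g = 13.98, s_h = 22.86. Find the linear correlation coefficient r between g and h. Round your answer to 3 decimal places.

r = Cov(g,h) / (s_g · s_h) = 60.40 / (13.98 × 22.86)
  = 60.40 / 319.5828 ≈ 0.189

0.189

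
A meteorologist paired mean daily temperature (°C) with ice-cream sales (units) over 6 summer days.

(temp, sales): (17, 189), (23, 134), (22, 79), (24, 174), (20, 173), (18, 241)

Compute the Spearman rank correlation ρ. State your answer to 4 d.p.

Rank temp: 1, 5, 4, 6, 3, 2
Rank sales: 5, 2, 1, 4, 3, 6
d = rank(temp) − rank(sales): -4, 3, 3, 2, 0, -4; Σd² = 54
ρ = 1 − 6Σd² / [n(n²−1)] = 1 − 6×54 / (6×35) = 1 − 324/210 ≈ -0.5429

-0.5429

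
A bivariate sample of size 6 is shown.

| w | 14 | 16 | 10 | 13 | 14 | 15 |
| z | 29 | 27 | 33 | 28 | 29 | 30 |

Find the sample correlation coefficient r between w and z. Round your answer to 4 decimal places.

-0.8125

n = 6, Σw = 82, Σz = 176, Σw² = 1142, Σz² = 5184, Σwz = 2388
nΣwz − ΣwΣz = 14328 − 14432 = -104
nΣw² − (Σw)² = 6852 − 6724 = 128; nΣz² − (Σz)² = 31104 − 30976 = 128
r = -104 / √(128 × 128) = -104 / 128.0000 ≈ -0.8125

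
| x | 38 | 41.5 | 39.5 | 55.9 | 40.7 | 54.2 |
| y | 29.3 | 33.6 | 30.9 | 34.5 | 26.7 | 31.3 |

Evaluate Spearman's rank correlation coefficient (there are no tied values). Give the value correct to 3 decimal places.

Rank x: 1, 4, 2, 6, 3, 5
Rank y: 2, 5, 3, 6, 1, 4
d = rank(x) − rank(y): -1, -1, -1, 0, 2, 1; Σd² = 8
ρ = 1 − 6Σd² / [n(n²−1)] = 1 − 6×8 / (6×35) = 1 − 48/210 ≈ 0.771

0.771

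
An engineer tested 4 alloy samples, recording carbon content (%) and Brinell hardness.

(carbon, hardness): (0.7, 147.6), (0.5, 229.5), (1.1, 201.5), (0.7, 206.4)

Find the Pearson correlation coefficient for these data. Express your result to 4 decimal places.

n = 4, Σx = 3, Σy = 785, Σx² = 2.44, Σy² = 157659.22, Σxy = 584.2
nΣxy − ΣxΣy = 2336.8 − 2355 = -18.2
nΣx² − (Σx)² = 9.76 − 9 = 0.76; nΣy² − (Σy)² = 630636.88 − 616225 = 14411.88
r = -18.2 / √(0.76 × 14411.88) = -18.2 / 104.6567 ≈ -0.1739

-0.1739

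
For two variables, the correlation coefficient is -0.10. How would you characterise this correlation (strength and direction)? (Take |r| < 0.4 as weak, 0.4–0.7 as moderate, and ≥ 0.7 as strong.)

r = -0.10 < 0 so the relationship is negative.
|r| = 0.10, which falls in the weak range.

weak negative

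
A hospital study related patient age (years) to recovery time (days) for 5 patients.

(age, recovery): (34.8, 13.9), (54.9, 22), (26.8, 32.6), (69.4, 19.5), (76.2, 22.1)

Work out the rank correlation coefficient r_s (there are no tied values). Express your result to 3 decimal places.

-0.100

Rank age: 2, 3, 1, 4, 5
Rank recovery: 1, 3, 5, 2, 4
d = rank(age) − rank(recovery): 1, 0, -4, 2, 1; Σd² = 22
ρ = 1 − 6Σd² / [n(n²−1)] = 1 − 6×22 / (5×24) = 1 − 132/120 ≈ -0.100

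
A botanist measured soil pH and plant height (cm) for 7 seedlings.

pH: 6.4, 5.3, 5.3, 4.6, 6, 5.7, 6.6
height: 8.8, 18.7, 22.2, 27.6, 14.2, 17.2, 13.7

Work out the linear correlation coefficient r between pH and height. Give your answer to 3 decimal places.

-0.932

n = 7, Σx = 39.9, Σy = 122.4, Σx² = 230.35, Σy² = 2366.9, Σxy = 673.71
nΣxy − ΣxΣy = 4715.97 − 4883.76 = -167.79
nΣx² − (Σx)² = 1612.45 − 1592.01 = 20.44; nΣy² − (Σy)² = 16568.3 − 14981.76 = 1586.54
r = -167.79 / √(20.44 × 1586.54) = -167.79 / 180.0802 ≈ -0.932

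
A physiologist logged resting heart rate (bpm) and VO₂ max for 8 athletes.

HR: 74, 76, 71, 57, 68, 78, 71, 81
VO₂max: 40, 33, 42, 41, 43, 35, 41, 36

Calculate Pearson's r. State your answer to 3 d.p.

n = 8, Σx = 576, Σy = 311, Σx² = 41852, Σy² = 12185, Σxy = 22268
nΣxy − ΣxΣy = 178144 − 179136 = -992
nΣx² − (Σx)² = 334816 − 331776 = 3040; nΣy² − (Σy)² = 97480 − 96721 = 759
r = -992 / √(3040 × 759) = -992 / 1518.9997 ≈ -0.653

-0.653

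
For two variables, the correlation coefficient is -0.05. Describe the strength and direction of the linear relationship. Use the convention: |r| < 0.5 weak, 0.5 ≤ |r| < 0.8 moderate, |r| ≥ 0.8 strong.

r = -0.05 < 0 so the relationship is negative.
|r| = 0.05, which falls in the weak range.

weak negative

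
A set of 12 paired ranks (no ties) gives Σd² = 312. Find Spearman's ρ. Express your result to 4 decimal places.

ρ = 1 − 6Σd² / [n(n²−1)] = 1 − 6×312 / (12×143)
  = 1 − 1872/1716 = 1 − 1.09091 ≈ -0.0909

-0.0909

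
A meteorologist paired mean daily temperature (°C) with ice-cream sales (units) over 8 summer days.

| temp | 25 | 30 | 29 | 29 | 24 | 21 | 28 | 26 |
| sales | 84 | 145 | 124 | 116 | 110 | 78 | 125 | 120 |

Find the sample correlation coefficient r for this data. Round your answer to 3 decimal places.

n = 8, Σx = 212, Σy = 902, Σx² = 5684, Σy² = 105122, Σxy = 24308
nΣxy − ΣxΣy = 194464 − 191224 = 3240
nΣx² − (Σx)² = 45472 − 44944 = 528; nΣy² − (Σy)² = 840976 − 813604 = 27372
r = 3240 / √(528 × 27372) = 3240 / 3801.6333 ≈ 0.852

0.852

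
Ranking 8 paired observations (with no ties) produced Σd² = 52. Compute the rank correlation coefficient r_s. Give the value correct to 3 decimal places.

0.381

ρ = 1 − 6Σd² / [n(n²−1)] = 1 − 6×52 / (8×63)
  = 1 − 312/504 = 1 − 0.6190 ≈ 0.381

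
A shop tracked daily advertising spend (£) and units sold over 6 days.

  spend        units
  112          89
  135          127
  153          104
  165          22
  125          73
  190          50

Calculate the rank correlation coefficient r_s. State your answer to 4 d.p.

Rank spend: 1, 3, 4, 5, 2, 6
Rank units: 4, 6, 5, 1, 3, 2
d = rank(spend) − rank(units): -3, -3, -1, 4, -1, 4; Σd² = 52
ρ = 1 − 6Σd² / [n(n²−1)] = 1 − 6×52 / (6×35) = 1 − 312/210 ≈ -0.4857

-0.4857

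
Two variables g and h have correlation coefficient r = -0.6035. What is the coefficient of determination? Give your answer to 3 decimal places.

r² = (-0.6035)² = 0.364

0.364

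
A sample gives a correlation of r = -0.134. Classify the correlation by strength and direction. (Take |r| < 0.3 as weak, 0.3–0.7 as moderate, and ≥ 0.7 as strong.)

r = -0.134 < 0 so the relationship is negative.
|r| = 0.134, which falls in the weak range.

weak negative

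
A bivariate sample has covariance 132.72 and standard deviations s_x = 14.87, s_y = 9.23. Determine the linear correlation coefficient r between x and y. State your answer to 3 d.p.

r = Cov(x,y) / (s_x · s_y) = 132.72 / (14.87 × 9.23)
  = 132.72 / 137.2501 ≈ 0.967

0.967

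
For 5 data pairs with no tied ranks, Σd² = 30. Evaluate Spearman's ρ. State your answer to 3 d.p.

-0.500

ρ = 1 − 6Σd² / [n(n²−1)] = 1 − 6×30 / (5×24)
  = 1 − 180/120 = 1 − 1.5000 ≈ -0.500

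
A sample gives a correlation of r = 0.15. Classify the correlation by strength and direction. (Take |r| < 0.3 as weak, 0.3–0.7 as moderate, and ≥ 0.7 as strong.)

weak positive

r = 0.15 > 0 so the relationship is positive.
|r| = 0.15, which falls in the weak range.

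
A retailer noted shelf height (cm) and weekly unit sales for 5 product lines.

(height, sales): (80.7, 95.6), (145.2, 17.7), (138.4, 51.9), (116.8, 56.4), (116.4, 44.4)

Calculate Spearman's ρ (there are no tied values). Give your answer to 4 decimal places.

-0.7000

Rank height: 1, 5, 4, 3, 2
Rank sales: 5, 1, 3, 4, 2
d = rank(height) − rank(sales): -4, 4, 1, -1, 0; Σd² = 34
ρ = 1 − 6Σd² / [n(n²−1)] = 1 − 6×34 / (5×24) = 1 − 204/120 ≈ -0.7000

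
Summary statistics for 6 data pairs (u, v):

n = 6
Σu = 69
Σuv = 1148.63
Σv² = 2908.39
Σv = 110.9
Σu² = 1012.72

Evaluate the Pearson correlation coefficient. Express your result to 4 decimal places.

-0.2921

r = (nΣuv − ΣuΣv) / √[(nΣu² − (Σu)²)(nΣv² − (Σv)²)]
Numerator: 6×1148.63 − 69×110.9 = -760.32
Denominator: √[(6076.32 − 4761)(17450.34 − 12298.81)] = √[1315.32 × 5151.53] = 2603.0579
r = -760.32 / 2603.0579 ≈ -0.2921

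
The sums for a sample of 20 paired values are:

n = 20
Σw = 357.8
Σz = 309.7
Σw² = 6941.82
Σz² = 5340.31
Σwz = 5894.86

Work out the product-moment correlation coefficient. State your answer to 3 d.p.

r = (nΣwz − ΣwΣz) / √[(nΣw² − (Σw)²)(nΣz² − (Σz)²)]
Numerator: 20×5894.86 − 357.8×309.7 = 7086.54
Denominator: √[(138836.4 − 128020.84)(106806.2 − 95914.09)] = √[10815.56 × 10892.11] = 10853.7675
r = 7086.54 / 10853.7675 ≈ 0.653

0.653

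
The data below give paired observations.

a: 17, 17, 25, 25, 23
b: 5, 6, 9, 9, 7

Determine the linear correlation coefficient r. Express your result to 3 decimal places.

0.941

n = 5, Σa = 107, Σb = 36, Σa² = 2357, Σb² = 272, Σab = 798
nΣab − ΣaΣb = 3990 − 3852 = 138
nΣa² − (Σa)² = 11785 − 11449 = 336; nΣb² − (Σb)² = 1360 − 1296 = 64
r = 138 / √(336 × 64) = 138 / 146.6424 ≈ 0.941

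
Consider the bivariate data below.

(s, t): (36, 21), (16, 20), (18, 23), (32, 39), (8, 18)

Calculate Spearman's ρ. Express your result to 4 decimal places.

0.7000

Rank s: 5, 2, 3, 4, 1
Rank t: 3, 2, 4, 5, 1
d = rank(s) − rank(t): 2, 0, -1, -1, 0; Σd² = 6
ρ = 1 − 6Σd² / [n(n²−1)] = 1 − 6×6 / (5×24) = 1 − 36/120 ≈ 0.7000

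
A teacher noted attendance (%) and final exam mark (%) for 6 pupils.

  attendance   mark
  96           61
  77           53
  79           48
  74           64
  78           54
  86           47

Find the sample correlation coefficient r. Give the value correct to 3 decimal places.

n = 6, Σx = 490, Σy = 327, Σx² = 40342, Σy² = 18055, Σxy = 26719
nΣxy − ΣxΣy = 160314 − 160230 = 84
nΣx² − (Σx)² = 242052 − 240100 = 1952; nΣy² − (Σy)² = 108330 − 106929 = 1401
r = 84 / √(1952 × 1401) = 84 / 1653.7086 ≈ 0.051

0.051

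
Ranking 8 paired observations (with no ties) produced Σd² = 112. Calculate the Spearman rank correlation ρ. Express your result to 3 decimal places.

ρ = 1 − 6Σd² / [n(n²−1)] = 1 − 6×112 / (8×63)
  = 1 − 672/504 = 1 − 1.3333 ≈ -0.333

-0.333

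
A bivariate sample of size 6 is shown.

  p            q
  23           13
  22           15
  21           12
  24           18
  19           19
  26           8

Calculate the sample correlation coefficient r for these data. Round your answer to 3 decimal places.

-0.617

n = 6, Σp = 135, Σq = 85, Σp² = 3067, Σq² = 1287, Σpq = 1882
nΣpq − ΣpΣq = 11292 − 11475 = -183
nΣp² − (Σp)² = 18402 − 18225 = 177; nΣq² − (Σq)² = 7722 − 7225 = 497
r = -183 / √(177 × 497) = -183 / 296.5957 ≈ -0.617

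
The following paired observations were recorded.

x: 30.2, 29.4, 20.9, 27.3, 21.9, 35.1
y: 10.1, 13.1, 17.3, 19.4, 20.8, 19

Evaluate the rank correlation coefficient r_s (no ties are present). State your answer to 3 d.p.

-0.371

Rank x: 5, 4, 1, 3, 2, 6
Rank y: 1, 2, 3, 5, 6, 4
d = rank(x) − rank(y): 4, 2, -2, -2, -4, 2; Σd² = 48
ρ = 1 − 6Σd² / [n(n²−1)] = 1 − 6×48 / (6×35) = 1 − 288/210 ≈ -0.371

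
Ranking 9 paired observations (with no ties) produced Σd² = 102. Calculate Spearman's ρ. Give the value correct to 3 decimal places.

0.150

ρ = 1 − 6Σd² / [n(n²−1)] = 1 − 6×102 / (9×80)
  = 1 − 612/720 = 1 − 0.8500 ≈ 0.150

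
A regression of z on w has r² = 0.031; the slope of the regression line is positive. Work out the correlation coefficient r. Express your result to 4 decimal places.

0.1761

|r| = √0.031 = 0.1761
The association is positive, so r = 0.1761.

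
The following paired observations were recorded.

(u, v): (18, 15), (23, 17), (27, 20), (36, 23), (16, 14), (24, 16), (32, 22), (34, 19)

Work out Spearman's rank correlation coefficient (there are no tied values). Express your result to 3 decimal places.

Rank u: 2, 3, 5, 8, 1, 4, 6, 7
Rank v: 2, 4, 6, 8, 1, 3, 7, 5
d = rank(u) − rank(v): 0, -1, -1, 0, 0, 1, -1, 2; Σd² = 8
ρ = 1 − 6Σd² / [n(n²−1)] = 1 − 6×8 / (8×63) = 1 − 48/504 ≈ 0.905

0.905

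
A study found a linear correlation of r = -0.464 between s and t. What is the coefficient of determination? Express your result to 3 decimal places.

r² = (-0.464)² = 0.215

0.215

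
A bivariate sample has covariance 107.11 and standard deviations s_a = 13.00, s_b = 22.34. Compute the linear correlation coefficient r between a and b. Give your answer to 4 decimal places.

r = Cov(a,b) / (s_a · s_b) = 107.11 / (13.00 × 22.34)
  = 107.11 / 290.4200 ≈ 0.3688

0.3688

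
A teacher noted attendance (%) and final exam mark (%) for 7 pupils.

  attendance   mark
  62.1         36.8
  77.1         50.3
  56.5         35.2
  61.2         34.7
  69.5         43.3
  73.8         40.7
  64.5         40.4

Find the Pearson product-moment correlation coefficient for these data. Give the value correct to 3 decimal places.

0.885

n = 7, Σx = 464.7, Σy = 281.4, Σx² = 31175.45, Σy² = 11491, Σxy = 18894.66
nΣxy − ΣxΣy = 132262.62 − 130766.58 = 1496.04
nΣx² − (Σx)² = 218228.15 − 215946.09 = 2282.06; nΣy² − (Σy)² = 80437 − 79185.96 = 1251.04
r = 1496.04 / √(2282.06 × 1251.04) = 1496.04 / 1689.6592 ≈ 0.885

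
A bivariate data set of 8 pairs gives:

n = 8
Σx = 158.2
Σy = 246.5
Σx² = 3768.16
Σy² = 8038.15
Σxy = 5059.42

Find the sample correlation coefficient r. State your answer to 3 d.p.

r = (nΣxy − ΣxΣy) / √[(nΣx² − (Σx)²)(nΣy² − (Σy)²)]
Numerator: 8×5059.42 − 158.2×246.5 = 1479.06
Denominator: √[(30145.28 − 25027.24)(64305.2 − 60762.25)] = √[5118.04 × 3542.95] = 4258.2813
r = 1479.06 / 4258.2813 ≈ 0.347

0.347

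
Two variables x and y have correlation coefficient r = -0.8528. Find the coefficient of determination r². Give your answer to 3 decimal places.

r² = (-0.8528)² = 0.727

0.727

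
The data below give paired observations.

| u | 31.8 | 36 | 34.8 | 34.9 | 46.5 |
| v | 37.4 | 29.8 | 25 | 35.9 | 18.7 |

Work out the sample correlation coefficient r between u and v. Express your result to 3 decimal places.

-0.844

n = 5, Σu = 184, Σv = 146.8, Σu² = 6898.54, Σv² = 4550.3, Σuv = 5254.58
nΣuv − ΣuΣv = 26272.9 − 27011.2 = -738.3
nΣu² − (Σu)² = 34492.7 − 33856 = 636.7; nΣv² − (Σv)² = 22751.5 − 21550.24 = 1201.26
r = -738.3 / √(636.7 × 1201.26) = -738.3 / 874.5526 ≈ -0.844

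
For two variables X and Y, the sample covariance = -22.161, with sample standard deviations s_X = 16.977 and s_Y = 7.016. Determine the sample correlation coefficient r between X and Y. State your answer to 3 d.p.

r = Cov(X,Y) / (s_X · s_Y) = -22.161 / (16.977 × 7.016)
  = -22.161 / 119.1106 ≈ -0.186

-0.186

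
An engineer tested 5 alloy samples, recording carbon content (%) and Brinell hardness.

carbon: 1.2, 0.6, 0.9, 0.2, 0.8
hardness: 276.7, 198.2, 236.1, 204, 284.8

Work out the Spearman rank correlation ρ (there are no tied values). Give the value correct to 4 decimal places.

Rank carbon: 5, 2, 4, 1, 3
Rank hardness: 4, 1, 3, 2, 5
d = rank(carbon) − rank(hardness): 1, 1, 1, -1, -2; Σd² = 8
ρ = 1 − 6Σd² / [n(n²−1)] = 1 − 6×8 / (5×24) = 1 − 48/120 ≈ 0.6000

0.6000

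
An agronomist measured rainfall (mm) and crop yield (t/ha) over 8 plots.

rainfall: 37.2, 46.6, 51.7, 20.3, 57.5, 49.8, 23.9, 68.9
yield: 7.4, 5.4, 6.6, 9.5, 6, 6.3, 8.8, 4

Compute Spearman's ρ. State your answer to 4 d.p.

Rank rainfall: 3, 4, 6, 1, 7, 5, 2, 8
Rank yield: 6, 2, 5, 8, 3, 4, 7, 1
d = rank(rainfall) − rank(yield): -3, 2, 1, -7, 4, 1, -5, 7; Σd² = 154
ρ = 1 − 6Σd² / [n(n²−1)] = 1 − 6×154 / (8×63) = 1 − 924/504 ≈ -0.8333

-0.8333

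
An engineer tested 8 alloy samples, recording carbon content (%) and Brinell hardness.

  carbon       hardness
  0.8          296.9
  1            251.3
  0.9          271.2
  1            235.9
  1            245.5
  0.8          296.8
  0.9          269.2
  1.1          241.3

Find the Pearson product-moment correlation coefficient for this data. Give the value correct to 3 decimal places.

n = 8, Σx = 7.5, Σy = 2108.1, Σx² = 7.11, Σy² = 559554.37, Σxy = 1959.45
nΣxy − ΣxΣy = 15675.6 − 15810.75 = -135.15
nΣx² − (Σx)² = 56.88 − 56.25 = 0.63; nΣy² − (Σy)² = 4476434.96 − 4444085.61 = 32349.35
r = -135.15 / √(0.63 × 32349.35) = -135.15 / 142.7589 ≈ -0.947

-0.947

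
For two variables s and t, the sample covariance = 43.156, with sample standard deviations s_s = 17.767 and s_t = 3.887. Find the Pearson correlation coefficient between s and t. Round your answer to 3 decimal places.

0.625

r = Cov(s,t) / (s_s · s_t) = 43.156 / (17.767 × 3.887)
  = 43.156 / 69.0603 ≈ 0.625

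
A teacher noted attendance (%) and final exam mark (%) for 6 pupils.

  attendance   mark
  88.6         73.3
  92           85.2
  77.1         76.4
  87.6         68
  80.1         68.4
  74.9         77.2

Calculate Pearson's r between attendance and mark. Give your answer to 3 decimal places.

0.196

n = 6, Σx = 500.3, Σy = 448.5, Σx² = 41958.15, Σy² = 33731.29, Σxy = 37441.14
nΣxy − ΣxΣy = 224646.84 − 224384.55 = 262.29
nΣx² − (Σx)² = 251748.9 − 250300.09 = 1448.81; nΣy² − (Σy)² = 202387.74 − 201152.25 = 1235.49
r = 262.29 / √(1448.81 × 1235.49) = 262.29 / 1337.9052 ≈ 0.196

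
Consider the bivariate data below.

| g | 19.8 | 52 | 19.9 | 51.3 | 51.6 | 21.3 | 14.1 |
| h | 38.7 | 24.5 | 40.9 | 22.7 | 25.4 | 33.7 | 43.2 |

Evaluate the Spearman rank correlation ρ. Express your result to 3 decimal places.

Rank g: 2, 7, 3, 5, 6, 4, 1
Rank h: 5, 2, 6, 1, 3, 4, 7
d = rank(g) − rank(h): -3, 5, -3, 4, 3, 0, -6; Σd² = 104
ρ = 1 − 6Σd² / [n(n²−1)] = 1 − 6×104 / (7×48) = 1 − 624/336 ≈ -0.857

-0.857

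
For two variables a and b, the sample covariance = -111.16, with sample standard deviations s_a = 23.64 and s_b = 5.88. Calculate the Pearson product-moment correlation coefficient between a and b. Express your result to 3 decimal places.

-0.800

r = Cov(a,b) / (s_a · s_b) = -111.16 / (23.64 × 5.88)
  = -111.16 / 139.0032 ≈ -0.800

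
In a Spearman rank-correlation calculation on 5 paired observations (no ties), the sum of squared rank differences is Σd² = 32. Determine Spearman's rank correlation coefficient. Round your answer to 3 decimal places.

-0.600

ρ = 1 − 6Σd² / [n(n²−1)] = 1 − 6×32 / (5×24)
  = 1 − 192/120 = 1 − 1.6000 ≈ -0.600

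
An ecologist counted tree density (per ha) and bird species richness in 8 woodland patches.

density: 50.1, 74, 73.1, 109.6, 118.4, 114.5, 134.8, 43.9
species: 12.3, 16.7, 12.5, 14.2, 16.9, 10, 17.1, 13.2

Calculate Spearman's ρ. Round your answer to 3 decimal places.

0.548

Rank density: 2, 4, 3, 5, 7, 6, 8, 1
Rank species: 2, 6, 3, 5, 7, 1, 8, 4
d = rank(density) − rank(species): 0, -2, 0, 0, 0, 5, 0, -3; Σd² = 38
ρ = 1 − 6Σd² / [n(n²−1)] = 1 − 6×38 / (8×63) = 1 − 228/504 ≈ 0.548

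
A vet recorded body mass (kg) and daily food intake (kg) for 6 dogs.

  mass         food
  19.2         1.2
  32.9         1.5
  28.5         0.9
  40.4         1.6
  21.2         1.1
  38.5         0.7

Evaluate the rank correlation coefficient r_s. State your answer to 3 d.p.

Rank mass: 1, 4, 3, 6, 2, 5
Rank food: 4, 5, 2, 6, 3, 1
d = rank(mass) − rank(food): -3, -1, 1, 0, -1, 4; Σd² = 28
ρ = 1 − 6Σd² / [n(n²−1)] = 1 − 6×28 / (6×35) = 1 − 168/210 ≈ 0.200

0.200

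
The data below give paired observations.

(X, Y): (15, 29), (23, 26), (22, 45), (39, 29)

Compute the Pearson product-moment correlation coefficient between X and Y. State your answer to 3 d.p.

-0.148

n = 4, ΣX = 99, ΣY = 129, ΣX² = 2759, ΣY² = 4383, ΣXY = 3154
nΣXY − ΣXΣY = 12616 − 12771 = -155
nΣX² − (ΣX)² = 11036 − 9801 = 1235; nΣY² − (ΣY)² = 17532 − 16641 = 891
r = -155 / √(1235 × 891) = -155 / 1048.9924 ≈ -0.148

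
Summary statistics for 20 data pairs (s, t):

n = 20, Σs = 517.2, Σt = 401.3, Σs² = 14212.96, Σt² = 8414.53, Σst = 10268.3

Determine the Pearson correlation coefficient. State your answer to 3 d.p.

-0.198

r = (nΣst − ΣsΣt) / √[(nΣs² − (Σs)²)(nΣt² − (Σt)²)]
Numerator: 20×10268.3 − 517.2×401.3 = -2186.36
Denominator: √[(284259.2 − 267495.84)(168290.6 − 161041.69)] = √[16763.36 × 7248.91] = 11023.4336
r = -2186.36 / 11023.4336 ≈ -0.198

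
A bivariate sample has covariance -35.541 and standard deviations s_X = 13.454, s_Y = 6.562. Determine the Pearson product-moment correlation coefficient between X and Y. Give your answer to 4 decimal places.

r = Cov(X,Y) / (s_X · s_Y) = -35.541 / (13.454 × 6.562)
  = -35.541 / 88.2851 ≈ -0.4026

-0.4026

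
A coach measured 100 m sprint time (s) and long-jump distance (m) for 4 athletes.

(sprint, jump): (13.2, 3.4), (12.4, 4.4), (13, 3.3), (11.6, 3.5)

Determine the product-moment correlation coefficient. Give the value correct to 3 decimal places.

n = 4, Σx = 50.2, Σy = 14.6, Σx² = 631.56, Σy² = 54.06, Σxy = 182.94
nΣxy − ΣxΣy = 731.76 − 732.92 = -1.16
nΣx² − (Σx)² = 2526.24 − 2520.04 = 6.2; nΣy² − (Σy)² = 216.24 − 213.16 = 3.08
r = -1.16 / √(6.2 × 3.08) = -1.16 / 4.3699 ≈ -0.265

-0.265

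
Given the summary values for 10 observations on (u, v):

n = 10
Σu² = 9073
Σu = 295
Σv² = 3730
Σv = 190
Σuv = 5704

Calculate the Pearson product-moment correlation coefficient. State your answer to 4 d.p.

r = (nΣuv − ΣuΣv) / √[(nΣu² − (Σu)²)(nΣv² − (Σv)²)]
Numerator: 10×5704 − 295×190 = 990
Denominator: √[(90730 − 87025)(37300 − 36100)] = √[3705 × 1200] = 2108.5540
r = 990 / 2108.5540 ≈ 0.4695

0.4695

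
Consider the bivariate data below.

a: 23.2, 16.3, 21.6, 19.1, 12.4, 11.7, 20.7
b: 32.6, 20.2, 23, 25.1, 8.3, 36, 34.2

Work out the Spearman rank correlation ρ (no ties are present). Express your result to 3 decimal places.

0.071

Rank a: 7, 3, 6, 4, 2, 1, 5
Rank b: 5, 2, 3, 4, 1, 7, 6
d = rank(a) − rank(b): 2, 1, 3, 0, 1, -6, -1; Σd² = 52
ρ = 1 − 6Σd² / [n(n²−1)] = 1 − 6×52 / (7×48) = 1 − 312/336 ≈ 0.071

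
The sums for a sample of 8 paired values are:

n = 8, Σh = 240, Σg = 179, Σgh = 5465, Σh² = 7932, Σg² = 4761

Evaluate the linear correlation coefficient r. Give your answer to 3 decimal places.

r = (nΣgh − ΣgΣh) / √[(nΣg² − (Σg)²)(nΣh² − (Σh)²)]
Numerator: 8×5465 − 179×240 = 760
Denominator: √[(38088 − 32041)(63456 − 57600)] = √[6047 × 5856] = 5950.7337
r = 760 / 5950.7337 ≈ 0.128

0.128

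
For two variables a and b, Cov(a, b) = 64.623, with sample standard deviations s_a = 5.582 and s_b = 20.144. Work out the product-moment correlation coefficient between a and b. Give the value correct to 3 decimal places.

0.575

r = Cov(a,b) / (s_a · s_b) = 64.623 / (5.582 × 20.144)
  = 64.623 / 112.4438 ≈ 0.575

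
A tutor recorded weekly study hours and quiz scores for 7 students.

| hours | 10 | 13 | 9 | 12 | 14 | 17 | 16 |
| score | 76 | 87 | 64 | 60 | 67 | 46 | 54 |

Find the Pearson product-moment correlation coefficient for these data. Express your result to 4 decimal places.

-0.5436

n = 7, Σx = 91, Σy = 454, Σx² = 1235, Σy² = 30562, Σxy = 5771
nΣxy − ΣxΣy = 40397 − 41314 = -917
nΣx² − (Σx)² = 8645 − 8281 = 364; nΣy² − (Σy)² = 213934 − 206116 = 7818
r = -917 / √(364 × 7818) = -917 / 1686.9357 ≈ -0.5436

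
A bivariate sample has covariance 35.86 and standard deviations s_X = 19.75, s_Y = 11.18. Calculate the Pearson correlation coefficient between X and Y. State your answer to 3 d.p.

0.162

r = Cov(X,Y) / (s_X · s_Y) = 35.86 / (19.75 × 11.18)
  = 35.86 / 220.8050 ≈ 0.162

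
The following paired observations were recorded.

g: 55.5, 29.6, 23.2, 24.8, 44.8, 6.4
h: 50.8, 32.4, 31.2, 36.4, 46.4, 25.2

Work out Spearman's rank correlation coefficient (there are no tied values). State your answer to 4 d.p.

Rank g: 6, 4, 2, 3, 5, 1
Rank h: 6, 3, 2, 4, 5, 1
d = rank(g) − rank(h): 0, 1, 0, -1, 0, 0; Σd² = 2
ρ = 1 − 6Σd² / [n(n²−1)] = 1 − 6×2 / (6×35) = 1 − 12/210 ≈ 0.9429

0.9429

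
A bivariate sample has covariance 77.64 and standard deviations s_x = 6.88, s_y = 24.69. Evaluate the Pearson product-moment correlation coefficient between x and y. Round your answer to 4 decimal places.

0.4571

r = Cov(x,y) / (s_x · s_y) = 77.64 / (6.88 × 24.69)
  = 77.64 / 169.8672 ≈ 0.4571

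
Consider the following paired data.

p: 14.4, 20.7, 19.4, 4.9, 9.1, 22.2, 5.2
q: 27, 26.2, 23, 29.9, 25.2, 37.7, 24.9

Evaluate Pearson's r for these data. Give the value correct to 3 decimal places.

0.292

n = 7, Σp = 95.9, Σq = 193.9, Σp² = 1638.91, Σq² = 5514.79, Σpq = 2719.59
nΣpq − ΣpΣq = 19037.13 − 18595.01 = 442.12
nΣp² − (Σp)² = 11472.37 − 9196.81 = 2275.56; nΣq² − (Σq)² = 38603.53 − 37597.21 = 1006.32
r = 442.12 / √(2275.56 × 1006.32) = 442.12 / 1513.2553 ≈ 0.292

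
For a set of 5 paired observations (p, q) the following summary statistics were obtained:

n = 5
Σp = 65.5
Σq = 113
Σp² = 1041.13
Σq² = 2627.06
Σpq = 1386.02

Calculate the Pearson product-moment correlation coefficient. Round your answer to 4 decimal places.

r = (nΣpq − ΣpΣq) / √[(nΣp² − (Σp)²)(nΣq² − (Σq)²)]
Numerator: 5×1386.02 − 65.5×113 = -471.4
Denominator: √[(5205.65 − 4290.25)(13135.3 − 12769)] = √[915.4 × 366.3] = 579.0605
r = -471.4 / 579.0605 ≈ -0.8141

-0.8141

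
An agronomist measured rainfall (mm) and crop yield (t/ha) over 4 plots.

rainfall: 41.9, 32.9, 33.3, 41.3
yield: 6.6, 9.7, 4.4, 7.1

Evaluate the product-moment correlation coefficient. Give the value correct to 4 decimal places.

n = 4, Σx = 149.4, Σy = 27.8, Σx² = 5652.6, Σy² = 207.42, Σxy = 1035.42
nΣxy − ΣxΣy = 4141.68 − 4153.32 = -11.64
nΣx² − (Σx)² = 22610.4 − 22320.36 = 290.04; nΣy² − (Σy)² = 829.68 − 772.84 = 56.84
r = -11.64 / √(290.04 × 56.84) = -11.64 / 128.3973 ≈ -0.0907

-0.0907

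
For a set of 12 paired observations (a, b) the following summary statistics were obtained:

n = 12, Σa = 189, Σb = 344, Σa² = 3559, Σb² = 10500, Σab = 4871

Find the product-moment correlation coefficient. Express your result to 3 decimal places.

-0.897

r = (nΣab − ΣaΣb) / √[(nΣa² − (Σa)²)(nΣb² − (Σb)²)]
Numerator: 12×4871 − 189×344 = -6564
Denominator: √[(42708 − 35721)(126000 − 118336)] = √[6987 × 7664] = 7317.6750
r = -6564 / 7317.6750 ≈ -0.897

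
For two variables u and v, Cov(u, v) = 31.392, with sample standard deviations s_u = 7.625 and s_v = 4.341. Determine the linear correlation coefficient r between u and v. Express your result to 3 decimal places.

0.948

r = Cov(u,v) / (s_u · s_v) = 31.392 / (7.625 × 4.341)
  = 31.392 / 33.1001 ≈ 0.948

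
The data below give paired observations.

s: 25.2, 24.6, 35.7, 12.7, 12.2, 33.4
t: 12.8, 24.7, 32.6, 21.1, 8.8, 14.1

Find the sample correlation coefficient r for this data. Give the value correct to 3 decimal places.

n = 6, Σs = 143.8, Σt = 114.1, Σs² = 3940.38, Σt² = 2558.15, Σst = 2940.27
nΣst − ΣsΣt = 17641.62 − 16407.58 = 1234.04
nΣs² − (Σs)² = 23642.28 − 20678.44 = 2963.84; nΣt² − (Σt)² = 15348.9 − 13018.81 = 2330.09
r = 1234.04 / √(2963.84 × 2330.09) = 1234.04 / 2627.9296 ≈ 0.470

0.470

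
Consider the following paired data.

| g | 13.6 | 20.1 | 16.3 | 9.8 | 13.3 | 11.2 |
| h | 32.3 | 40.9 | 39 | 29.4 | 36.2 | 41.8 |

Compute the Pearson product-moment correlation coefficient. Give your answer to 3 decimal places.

n = 6, Σg = 84.3, Σh = 219.6, Σg² = 1253.03, Σh² = 8159.14, Σgh = 3134.81
nΣgh − ΣgΣh = 18808.86 − 18512.28 = 296.58
nΣg² − (Σg)² = 7518.18 − 7106.49 = 411.69; nΣh² − (Σh)² = 48954.84 − 48224.16 = 730.68
r = 296.58 / √(411.69 × 730.68) = 296.58 / 548.4648 ≈ 0.541

0.541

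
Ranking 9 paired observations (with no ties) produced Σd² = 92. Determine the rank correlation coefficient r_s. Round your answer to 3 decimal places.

0.233

ρ = 1 − 6Σd² / [n(n²−1)] = 1 − 6×92 / (9×80)
  = 1 − 552/720 = 1 − 0.7667 ≈ 0.233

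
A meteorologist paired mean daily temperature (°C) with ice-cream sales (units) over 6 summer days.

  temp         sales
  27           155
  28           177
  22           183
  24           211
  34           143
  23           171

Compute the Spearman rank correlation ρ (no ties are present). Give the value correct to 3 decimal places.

-0.600

Rank temp: 4, 5, 1, 3, 6, 2
Rank sales: 2, 4, 5, 6, 1, 3
d = rank(temp) − rank(sales): 2, 1, -4, -3, 5, -1; Σd² = 56
ρ = 1 − 6Σd² / [n(n²−1)] = 1 − 6×56 / (6×35) = 1 − 336/210 ≈ -0.600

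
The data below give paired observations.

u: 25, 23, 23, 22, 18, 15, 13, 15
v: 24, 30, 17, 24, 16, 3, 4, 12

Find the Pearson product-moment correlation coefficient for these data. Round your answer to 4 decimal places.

n = 8, Σu = 154, Σv = 130, Σu² = 3110, Σv² = 2766, Σuv = 2774
nΣuv − ΣuΣv = 22192 − 20020 = 2172
nΣu² − (Σu)² = 24880 − 23716 = 1164; nΣv² − (Σv)² = 22128 − 16900 = 5228
r = 2172 / √(1164 × 5228) = 2172 / 2466.8587 ≈ 0.8805

0.8805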